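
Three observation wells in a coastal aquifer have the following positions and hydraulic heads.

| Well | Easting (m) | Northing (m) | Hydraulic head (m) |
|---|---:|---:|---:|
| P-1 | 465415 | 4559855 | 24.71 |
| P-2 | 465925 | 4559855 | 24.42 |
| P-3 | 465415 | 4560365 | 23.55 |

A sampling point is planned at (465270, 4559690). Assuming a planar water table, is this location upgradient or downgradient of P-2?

∂h/∂x = (24.42 − 24.71) / (465925 − 465415) = -0.0005686
∂h/∂y = (23.55 − 24.71) / (4560365 − 4559855) = -0.002275
Head at (465270, 4559690) = 24.71 + (-0.0005686)·(-145) + (-0.002275)·(-165) = 25.17 m.
That is higher than the 24.42 m at P-2, so the point is upgradient.

upgradient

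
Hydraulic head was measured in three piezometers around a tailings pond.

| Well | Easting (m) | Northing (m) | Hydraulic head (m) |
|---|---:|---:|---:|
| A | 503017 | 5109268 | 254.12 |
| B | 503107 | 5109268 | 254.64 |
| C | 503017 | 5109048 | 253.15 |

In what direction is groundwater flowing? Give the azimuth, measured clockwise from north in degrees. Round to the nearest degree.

233°

∂h/∂x = (254.64 − 254.12) / (503107 − 503017) = +0.005778
∂h/∂y = (253.15 − 254.12) / (5109048 − 5109268) = +0.004409
Flow direction (−∇h) has components (-0.005778 E, -0.004409 N).
Azimuth = atan2(E, N) = atan2(-0.005778, -0.004409) = 232.7° ≈ 233°.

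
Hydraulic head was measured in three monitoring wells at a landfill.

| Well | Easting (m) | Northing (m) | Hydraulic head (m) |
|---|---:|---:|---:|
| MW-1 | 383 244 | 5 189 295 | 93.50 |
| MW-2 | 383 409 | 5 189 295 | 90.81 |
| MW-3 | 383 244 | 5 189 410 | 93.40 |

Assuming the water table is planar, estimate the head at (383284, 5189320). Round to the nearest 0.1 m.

∂h/∂x = (90.81 − 93.50) / (383409 − 383244) = -0.01630
∂h/∂y = (93.40 − 93.50) / (5189410 − 5189295) = -0.0008696
h(383284, 5189320) = 93.50 + (-0.01630)·(40) + (-0.0008696)·(25) = 93.50 -0.652 -0.022 = 92.826 m.

92.8 m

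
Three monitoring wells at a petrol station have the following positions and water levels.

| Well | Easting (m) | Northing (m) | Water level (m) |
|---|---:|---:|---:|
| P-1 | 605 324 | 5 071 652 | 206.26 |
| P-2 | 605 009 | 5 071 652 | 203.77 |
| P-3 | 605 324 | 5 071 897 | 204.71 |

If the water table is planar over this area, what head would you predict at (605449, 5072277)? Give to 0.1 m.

203.3 m

∂h/∂x = (203.77 − 206.26) / (605009 − 605324) = +0.007905
∂h/∂y = (204.71 − 206.26) / (5071897 − 5071652) = -0.006327
h(605449, 5072277) = 206.26 + (+0.007905)·(125) + (-0.006327)·(625) = 206.26 +0.988 -3.954 = 203.294 m.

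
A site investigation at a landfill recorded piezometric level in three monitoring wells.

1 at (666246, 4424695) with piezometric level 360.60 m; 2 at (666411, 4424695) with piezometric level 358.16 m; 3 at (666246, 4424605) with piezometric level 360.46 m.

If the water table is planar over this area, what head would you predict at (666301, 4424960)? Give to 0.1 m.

360.2 m

∂h/∂x = (358.16 − 360.60) / (666411 − 666246) = -0.01479
∂h/∂y = (360.46 − 360.60) / (4424605 − 4424695) = +0.001556
h(666301, 4424960) = 360.60 + (-0.01479)·(55) + (+0.001556)·(265) = 360.60 -0.813 +0.412 = 360.199 m.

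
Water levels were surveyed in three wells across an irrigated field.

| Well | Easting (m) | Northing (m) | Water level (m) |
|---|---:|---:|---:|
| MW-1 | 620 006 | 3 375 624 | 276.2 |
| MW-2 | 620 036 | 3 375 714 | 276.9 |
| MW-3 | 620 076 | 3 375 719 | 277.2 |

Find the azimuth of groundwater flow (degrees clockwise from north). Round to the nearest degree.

231°

With h = a·x + b·y + c and MW-1 as origin, the differences give:
  30·a + 90·b = +0.7
  70·a + 95·b = +1.0
Eliminate b (×95 and ×90, subtract): -3450·a = -23.50 → a = ∂h/∂x = +0.006812
Back-substitute: b = ∂h/∂y = +0.005507.
Flow direction (−∇h) has components (-0.006812 E, -0.005507 N).
Azimuth = atan2(E, N) = atan2(-0.006812, -0.005507) = 231.0° ≈ 231°.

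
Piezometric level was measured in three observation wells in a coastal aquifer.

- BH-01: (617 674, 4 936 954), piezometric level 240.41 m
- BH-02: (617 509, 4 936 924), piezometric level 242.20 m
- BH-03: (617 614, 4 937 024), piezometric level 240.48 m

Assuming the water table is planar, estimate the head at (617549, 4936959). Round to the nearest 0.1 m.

Three-point gradient (reference BH-01): Δ to BH-02 = (-165, -30, +1.79), Δ to BH-03 = (-60, 70, +0.07).
∂h/∂x = -0.009543, ∂h/∂y = -0.007180 (det = -13350).
h(617549, 4936959) = 240.41 + (-0.009543)·(-125) + (-0.007180)·(5) = 240.41 +1.193 -0.036 = 241.567 m.

241.6 m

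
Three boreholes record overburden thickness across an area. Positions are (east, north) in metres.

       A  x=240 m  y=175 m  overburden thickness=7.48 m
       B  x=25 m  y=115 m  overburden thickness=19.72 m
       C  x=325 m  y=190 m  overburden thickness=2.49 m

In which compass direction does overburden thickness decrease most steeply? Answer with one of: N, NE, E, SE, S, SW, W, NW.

Three-point gradient (reference A): Δ to B = (-215, -60, +12.24), Δ to C = (85, 15, -4.99).
∂d/∂x = -0.06176, ∂d/∂y = +0.01731 (det = 1875).
Steepest decrease is along −∇f = (+0.06176 E, -0.01731 N) → east.

E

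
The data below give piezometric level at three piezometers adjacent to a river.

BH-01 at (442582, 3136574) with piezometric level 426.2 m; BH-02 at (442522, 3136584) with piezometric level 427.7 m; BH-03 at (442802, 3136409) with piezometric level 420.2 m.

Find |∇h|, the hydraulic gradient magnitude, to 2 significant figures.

0.025

With h = a·x + b·y + c and BH-01 as origin, the differences give:
  (-60)·a + 10·b = +1.5
  220·a + (-165)·b = -6.0
Eliminate b (×(-165) and ×10, subtract): 7700·a = -187.50 → a = ∂h/∂x = -0.02435
Back-substitute: b = ∂h/∂y = +0.003896.
|∇h| = √(-0.02435² + 0.003896²) = 0.02466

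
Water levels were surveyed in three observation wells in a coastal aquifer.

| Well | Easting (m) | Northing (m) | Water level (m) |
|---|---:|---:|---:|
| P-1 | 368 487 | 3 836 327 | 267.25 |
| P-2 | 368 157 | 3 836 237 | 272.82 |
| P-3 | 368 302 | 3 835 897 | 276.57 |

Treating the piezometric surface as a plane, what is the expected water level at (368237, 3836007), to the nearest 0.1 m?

275.6 m

With h = a·x + b·y + c and P-1 as origin, the differences give:
  (-330)·a + (-90)·b = +5.57
  (-185)·a + (-430)·b = +9.32
Eliminate b (×(-430) and ×(-90), subtract): 125250·a = -1556.300 → a = ∂h/∂x = -0.01243
Back-substitute: b = ∂h/∂y = -0.01633.
h(368237, 3836007) = 267.25 + (-0.01243)·(-250) + (-0.01633)·(-320) = 267.25 +3.106 +5.225 = 275.582 m.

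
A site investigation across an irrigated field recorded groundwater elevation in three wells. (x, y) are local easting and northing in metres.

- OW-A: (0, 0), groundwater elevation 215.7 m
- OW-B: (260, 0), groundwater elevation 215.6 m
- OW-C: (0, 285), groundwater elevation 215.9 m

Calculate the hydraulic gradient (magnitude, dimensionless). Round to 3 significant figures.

∂h/∂x = (215.6 − 215.7) / (260 − 0) = -0.0003846
∂h/∂y = (215.9 − 215.7) / (285 − 0) = +0.0007018
|∇h| = √(-0.0003846² + 0.0007018²) = 0.0008003

0.000800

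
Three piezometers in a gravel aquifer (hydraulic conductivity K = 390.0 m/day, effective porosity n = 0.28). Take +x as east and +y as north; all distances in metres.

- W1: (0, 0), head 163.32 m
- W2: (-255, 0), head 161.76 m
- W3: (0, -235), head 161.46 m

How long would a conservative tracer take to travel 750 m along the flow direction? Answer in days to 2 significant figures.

54 days

∂h/∂x = (161.76 − 163.32) / (-255 − 0) = +0.006118
∂h/∂y = (161.46 − 163.32) / (-235 − 0) = +0.007915
|∇h| = √(0.006118² + 0.007915²) = 0.01
Seepage velocity v = K·i/n = 390.0 × 0.01 / 0.28 = 13.93 m/day.
t = 750 / 13.93 = 53.84 days.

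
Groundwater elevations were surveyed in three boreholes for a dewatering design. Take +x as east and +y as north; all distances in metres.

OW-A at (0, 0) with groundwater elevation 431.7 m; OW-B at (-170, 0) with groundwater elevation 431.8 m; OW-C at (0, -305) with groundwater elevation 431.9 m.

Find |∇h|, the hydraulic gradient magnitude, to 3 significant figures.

0.000881

∂h/∂x = (431.8 − 431.7) / (-170 − 0) = -0.0005882
∂h/∂y = (431.9 − 431.7) / (-305 − 0) = -0.0006557
|∇h| = √(-0.0005882² + -0.0006557²) = 0.0008809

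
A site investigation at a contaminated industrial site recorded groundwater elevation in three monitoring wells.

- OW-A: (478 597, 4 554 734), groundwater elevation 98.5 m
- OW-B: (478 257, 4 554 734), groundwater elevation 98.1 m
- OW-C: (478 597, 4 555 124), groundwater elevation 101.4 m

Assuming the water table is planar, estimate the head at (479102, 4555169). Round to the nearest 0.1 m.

102.3 m

∂h/∂x = (98.1 − 98.5) / (478257 − 478597) = +0.001176
∂h/∂y = (101.4 − 98.5) / (4555124 − 4554734) = +0.007436
h(479102, 4555169) = 98.5 + (+0.001176)·(505) + (+0.007436)·(435) = 98.5 +0.594 +3.235 = 102.329 m.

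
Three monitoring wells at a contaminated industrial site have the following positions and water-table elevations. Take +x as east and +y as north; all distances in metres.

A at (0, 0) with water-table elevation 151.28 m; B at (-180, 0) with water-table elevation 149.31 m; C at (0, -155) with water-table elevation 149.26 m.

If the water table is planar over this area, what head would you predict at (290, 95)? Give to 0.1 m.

155.7 m

∂h/∂x = (149.31 − 151.28) / (-180 − 0) = +0.01094
∂h/∂y = (149.26 − 151.28) / (-155 − 0) = +0.01303
h(290, 95) = 151.28 + (+0.01094)·(290) + (+0.01303)·(95) = 151.28 +3.174 +1.238 = 155.692 m.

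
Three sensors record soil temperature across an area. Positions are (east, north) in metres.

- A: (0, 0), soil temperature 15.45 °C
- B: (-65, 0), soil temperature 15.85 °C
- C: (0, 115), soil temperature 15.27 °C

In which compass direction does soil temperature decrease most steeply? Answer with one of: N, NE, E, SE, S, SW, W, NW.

E

∂T/∂x = (15.85 − 15.45) / (-65 − 0) = -0.006154
∂T/∂y = (15.27 − 15.45) / (115 − 0) = -0.001565
Steepest decrease is along −∇f = (+0.006154 E, +0.001565 N) → east.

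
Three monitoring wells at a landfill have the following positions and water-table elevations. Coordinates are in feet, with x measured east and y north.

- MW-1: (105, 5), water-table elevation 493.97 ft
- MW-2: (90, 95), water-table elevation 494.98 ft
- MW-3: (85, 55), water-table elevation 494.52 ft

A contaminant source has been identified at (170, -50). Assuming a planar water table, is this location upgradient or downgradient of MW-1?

downgradient

Taking MW-1 as reference: MW-2−MW-1 = (-15, 90, +1.01); MW-3−MW-1 = (-20, 50, +0.55).
Determinant of the coordinate differences = (-15)·50 − (-20)·90 = 1050.
∂h/∂x = [(+1.01)·50 − (+0.55)·90] / 1050 = +0.0009524
∂h/∂y = [(-15)·(+0.55) − (-20)·(+1.01)] / 1050 = +0.01138
Head at (170, -50) = 493.97 + (+0.0009524)·(65) + (+0.01138)·(-55) = 493.41 ft.
That is lower than the 493.97 ft at MW-1, so the point is downgradient.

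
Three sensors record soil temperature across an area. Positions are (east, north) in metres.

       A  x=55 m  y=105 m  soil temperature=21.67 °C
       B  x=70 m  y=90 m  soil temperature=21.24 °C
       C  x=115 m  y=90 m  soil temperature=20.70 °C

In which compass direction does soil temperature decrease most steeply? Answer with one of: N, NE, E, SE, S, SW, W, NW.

SE

Taking A as reference: B−A = (15, -15, -0.43); C−A = (60, -15, -0.97).
Determinant of the coordinate differences = 15·(-15) − 60·(-15) = 675.
∂T/∂x = [(-0.43)·(-15) − (-0.97)·(-15)] / 675 = -0.01200
∂T/∂y = [15·(-0.97) − 60·(-0.43)] / 675 = +0.01667
Steepest decrease is along −∇f = (+0.01200 E, -0.01667 N) → southeast.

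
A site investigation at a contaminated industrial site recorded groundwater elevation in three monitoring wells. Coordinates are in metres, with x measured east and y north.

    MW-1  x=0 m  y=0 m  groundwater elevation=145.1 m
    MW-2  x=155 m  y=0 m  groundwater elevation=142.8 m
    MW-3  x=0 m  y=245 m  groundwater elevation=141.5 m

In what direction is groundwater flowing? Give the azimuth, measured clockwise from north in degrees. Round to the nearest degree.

∂h/∂x = (142.8 − 145.1) / (155 − 0) = -0.01484
∂h/∂y = (141.5 − 145.1) / (245 − 0) = -0.01469
Flow direction (−∇h) has components (+0.01484 E, +0.01469 N).
Azimuth = atan2(E, N) = atan2(+0.01484, +0.01469) = 45.3° ≈ 045°.

045°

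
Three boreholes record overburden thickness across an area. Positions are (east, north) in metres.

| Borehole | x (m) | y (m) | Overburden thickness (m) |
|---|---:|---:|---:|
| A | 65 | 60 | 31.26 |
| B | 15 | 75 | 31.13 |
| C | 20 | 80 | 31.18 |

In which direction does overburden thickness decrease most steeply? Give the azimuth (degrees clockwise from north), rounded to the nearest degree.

217°

Taking A as reference: B−A = (-50, 15, -0.13); C−A = (-45, 20, -0.08).
Solve a·Δx + b·Δy = Δd: det = (-50)·20 − (-45)·15 = -325.
∂d/∂x = [(-0.13)·20 − (-0.08)·15] / -325 = +0.004308
∂d/∂y = [(-50)·(-0.08) − (-45)·(-0.13)] / -325 = +0.005692
Steepest decrease is along −∇f: components (-0.004308 E, -0.005692 N).
Azimuth = atan2(-0.004308, -0.005692) = 217.1° ≈ 217°.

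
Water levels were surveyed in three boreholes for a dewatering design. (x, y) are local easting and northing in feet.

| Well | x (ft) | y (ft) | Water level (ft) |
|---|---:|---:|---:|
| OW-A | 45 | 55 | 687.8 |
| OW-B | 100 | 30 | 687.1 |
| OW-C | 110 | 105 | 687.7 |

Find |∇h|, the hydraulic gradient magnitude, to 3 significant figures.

0.0125

With h = a·x + b·y + c and OW-A as origin, the differences give:
  55·a + (-25)·b = -0.7
  65·a + 50·b = -0.1
Eliminate b (×50 and ×(-25), subtract): 4375·a = -37.50 → a = ∂h/∂x = -0.008571
Back-substitute: b = ∂h/∂y = +0.009143.
|∇h| = √(-0.008571² + 0.009143²) = 0.01253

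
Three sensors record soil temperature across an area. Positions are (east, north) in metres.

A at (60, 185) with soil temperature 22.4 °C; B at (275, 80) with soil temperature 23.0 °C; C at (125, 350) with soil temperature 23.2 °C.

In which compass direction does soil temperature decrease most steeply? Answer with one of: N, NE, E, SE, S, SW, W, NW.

Differences from A: to B (Δx, Δy, Δh) = (215, -105, +0.6); to C = (65, 165, +0.8).
Solve a·Δx + b·Δy = ΔT: det = 215·165 − 65·(-105) = 42300.
∂T/∂x = [(+0.6)·165 − (+0.8)·(-105)] / 42300 = +0.004326
∂T/∂y = [215·(+0.8) − 65·(+0.6)] / 42300 = +0.003144
Steepest decrease is along −∇f = (-0.004326 E, -0.003144 N) → southwest.

SW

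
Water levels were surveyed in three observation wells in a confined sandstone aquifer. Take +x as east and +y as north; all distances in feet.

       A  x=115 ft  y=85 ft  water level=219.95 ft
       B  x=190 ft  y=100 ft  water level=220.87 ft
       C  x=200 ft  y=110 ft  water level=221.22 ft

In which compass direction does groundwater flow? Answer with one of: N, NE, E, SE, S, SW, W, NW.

S

Taking A as reference: B−A = (75, 15, +0.92); C−A = (85, 25, +1.27).
Determinant of the coordinate differences = 75·25 − 85·15 = 600.
∂h/∂x = [(+0.92)·25 − (+1.27)·15] / 600 = +0.006583
∂h/∂y = [75·(+1.27) − 85·(+0.92)] / 600 = +0.02842
Flow = −∇h = (-0.006583 east, -0.02842 north), which points south.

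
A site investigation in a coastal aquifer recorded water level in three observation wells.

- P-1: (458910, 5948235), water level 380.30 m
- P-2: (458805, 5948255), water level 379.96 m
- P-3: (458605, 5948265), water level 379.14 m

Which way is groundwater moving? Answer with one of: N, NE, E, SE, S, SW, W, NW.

SW

With h = a·x + b·y + c and P-1 as origin, the differences give:
  (-105)·a + 20·b = -0.34
  (-305)·a + 30·b = -1.16
Eliminate b (×30 and ×20, subtract): 2950·a = 13.000 → a = ∂h/∂x = +0.004407
Back-substitute: b = ∂h/∂y = +0.006136.
Flow = −∇h = (-0.004407 east, -0.006136 north), which points southwest.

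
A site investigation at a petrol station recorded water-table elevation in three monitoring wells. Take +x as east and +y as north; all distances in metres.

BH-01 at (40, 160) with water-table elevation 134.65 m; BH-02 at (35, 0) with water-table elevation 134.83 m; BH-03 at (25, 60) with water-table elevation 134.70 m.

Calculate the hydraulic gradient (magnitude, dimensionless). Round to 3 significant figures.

0.00542

Taking BH-01 as reference: BH-02−BH-01 = (-5, -160, +0.18); BH-03−BH-01 = (-15, -100, +0.05).
Solve a·Δx + b·Δy = Δh: det = (-5)·(-100) − (-15)·(-160) = -1900.
∂h/∂x = [(+0.18)·(-100) − (+0.05)·(-160)] / -1900 = +0.005263
∂h/∂y = [(-5)·(+0.05) − (-15)·(+0.18)] / -1900 = -0.001289
|∇h| = √(0.005263² + -0.001289²) = 0.005419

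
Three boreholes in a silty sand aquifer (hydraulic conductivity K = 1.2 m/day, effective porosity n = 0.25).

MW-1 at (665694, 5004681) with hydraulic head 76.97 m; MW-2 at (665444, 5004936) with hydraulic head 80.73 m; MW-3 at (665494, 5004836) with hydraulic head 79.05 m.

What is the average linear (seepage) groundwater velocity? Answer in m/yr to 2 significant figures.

34 m/yr

Differences from MW-1: to MW-2 (Δx, Δy, Δh) = (-250, 255, +3.76); to MW-3 = (-200, 155, +2.08).
Determinant of the coordinate differences = (-250)·155 − (-200)·255 = 12250.
∂h/∂x = [(+3.76)·155 − (+2.08)·255] / 12250 = +0.004278
∂h/∂y = [(-250)·(+2.08) − (-200)·(+3.76)] / 12250 = +0.01894
|∇h| = √(0.004278² + 0.01894²) = 0.01942
Seepage velocity v = K·i/n = 1.2 × 0.01942 / 0.25 = 0.09322 m/day = 34.05 m/yr.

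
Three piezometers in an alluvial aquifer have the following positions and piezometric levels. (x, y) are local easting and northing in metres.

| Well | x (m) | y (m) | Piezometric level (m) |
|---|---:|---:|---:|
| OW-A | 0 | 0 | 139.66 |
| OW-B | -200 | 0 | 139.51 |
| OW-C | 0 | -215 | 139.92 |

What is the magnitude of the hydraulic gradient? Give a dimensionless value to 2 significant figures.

0.0014

∂h/∂x = (139.51 − 139.66) / (-200 − 0) = +0.0007500
∂h/∂y = (139.92 − 139.66) / (-215 − 0) = -0.001209
|∇h| = √(0.0007500² + -0.001209²) = 0.001423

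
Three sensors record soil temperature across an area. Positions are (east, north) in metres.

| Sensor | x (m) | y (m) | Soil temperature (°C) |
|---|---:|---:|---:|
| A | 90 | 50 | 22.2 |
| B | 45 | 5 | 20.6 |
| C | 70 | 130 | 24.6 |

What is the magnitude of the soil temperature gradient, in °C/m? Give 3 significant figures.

0.0314 °C/m

Three-point gradient (reference A): Δ to B = (-45, -45, -1.6), Δ to C = (-20, 80, +2.4).
∂T/∂x = +0.004444, ∂T/∂y = +0.03111 (det = -4500).
|∇f| = √(0.004444² + 0.03111²) = 0.03143 °C/m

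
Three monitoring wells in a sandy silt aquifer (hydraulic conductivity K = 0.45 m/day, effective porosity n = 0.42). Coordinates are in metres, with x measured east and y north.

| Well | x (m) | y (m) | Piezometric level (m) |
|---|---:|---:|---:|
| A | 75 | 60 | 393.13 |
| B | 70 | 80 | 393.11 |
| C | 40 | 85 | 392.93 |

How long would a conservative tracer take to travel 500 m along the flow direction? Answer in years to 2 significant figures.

Three-point gradient (reference A): Δ to B = (-5, 20, -0.02), Δ to C = (-35, 25, -0.20).
∂h/∂x = +0.006087, ∂h/∂y = +0.0005217 (det = 575).
|∇h| = √(0.006087² + 0.0005217²) = 0.006109
Seepage velocity v = K·i/n = 0.45 × 0.006109 / 0.42 = 0.006545 m/day.
t = 500 / 0.006545 = 7.639e+04 days = 209 years.

210 years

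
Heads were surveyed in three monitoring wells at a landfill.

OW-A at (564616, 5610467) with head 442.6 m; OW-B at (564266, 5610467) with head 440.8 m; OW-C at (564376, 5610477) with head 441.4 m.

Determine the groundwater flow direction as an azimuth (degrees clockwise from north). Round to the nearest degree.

Three-point gradient (reference OW-A): Δ to OW-B = (-350, 0, -1.8), Δ to OW-C = (-240, 10, -1.2).
∂h/∂x = +0.005143, ∂h/∂y = +0.003429 (det = -3500).
Flow direction (−∇h) has components (-0.005143 E, -0.003429 N).
Azimuth = atan2(E, N) = atan2(-0.005143, -0.003429) = 236.3° ≈ 236°.

236°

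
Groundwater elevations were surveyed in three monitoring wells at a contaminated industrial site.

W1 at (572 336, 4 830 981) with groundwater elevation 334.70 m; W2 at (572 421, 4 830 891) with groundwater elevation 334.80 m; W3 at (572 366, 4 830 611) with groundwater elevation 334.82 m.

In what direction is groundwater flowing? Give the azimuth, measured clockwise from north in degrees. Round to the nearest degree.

285°

Differences from W1: to W2 (Δx, Δy, Δh) = (85, -90, +0.10); to W3 = (30, -370, +0.12).
Solve a·Δx + b·Δy = Δh: det = 85·(-370) − 30·(-90) = -28750.
∂h/∂x = [(+0.10)·(-370) − (+0.12)·(-90)] / -28750 = +0.0009113
∂h/∂y = [85·(+0.12) − 30·(+0.10)] / -28750 = -0.0002504
Flow direction (−∇h) has components (-0.0009113 E, +0.0002504 N).
Azimuth = atan2(E, N) = atan2(-0.0009113, +0.0002504) = 285.4° ≈ 285°.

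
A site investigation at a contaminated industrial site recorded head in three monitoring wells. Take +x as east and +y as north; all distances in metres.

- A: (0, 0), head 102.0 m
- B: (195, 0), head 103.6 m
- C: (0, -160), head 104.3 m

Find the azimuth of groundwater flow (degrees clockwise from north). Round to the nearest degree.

∂h/∂x = (103.6 − 102.0) / (195 − 0) = +0.008205
∂h/∂y = (104.3 − 102.0) / (-160 − 0) = -0.01437
Flow direction (−∇h) has components (-0.008205 E, +0.01437 N).
Azimuth = atan2(E, N) = atan2(-0.008205, +0.01437) = 330.3° ≈ 330°.

330°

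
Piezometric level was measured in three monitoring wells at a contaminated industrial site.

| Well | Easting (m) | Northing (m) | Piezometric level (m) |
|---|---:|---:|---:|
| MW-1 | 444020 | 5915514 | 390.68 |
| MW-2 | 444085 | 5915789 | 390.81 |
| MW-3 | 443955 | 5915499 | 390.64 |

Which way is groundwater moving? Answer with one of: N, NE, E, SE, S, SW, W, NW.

SW

Taking MW-1 as reference: MW-2−MW-1 = (65, 275, +0.13); MW-3−MW-1 = (-65, -15, -0.04).
Determinant of the coordinate differences = 65·(-15) − (-65)·275 = 16900.
∂h/∂x = [(+0.13)·(-15) − (-0.04)·275] / 16900 = +0.0005355
∂h/∂y = [65·(-0.04) − (-65)·(+0.13)] / 16900 = +0.0003462
Flow = −∇h = (-0.0005355 east, -0.0003462 north), which points southwest.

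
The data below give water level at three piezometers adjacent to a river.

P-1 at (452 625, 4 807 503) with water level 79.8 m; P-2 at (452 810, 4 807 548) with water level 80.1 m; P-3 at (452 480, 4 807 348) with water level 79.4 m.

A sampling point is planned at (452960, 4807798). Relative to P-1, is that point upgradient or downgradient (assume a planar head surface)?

upgradient

With h = a·x + b·y + c and P-1 as origin, the differences give:
  185·a + 45·b = +0.3
  (-145)·a + (-155)·b = -0.4
Eliminate b (×(-155) and ×45, subtract): -22150·a = -28.50 → a = ∂h/∂x = +0.001287
Back-substitute: b = ∂h/∂y = +0.001377.
Head at (452960, 4807798) = 79.8 + (+0.001287)·(335) + (+0.001377)·(295) = 80.64 m.
That is higher than the 79.8 m at P-1, so the point is upgradient.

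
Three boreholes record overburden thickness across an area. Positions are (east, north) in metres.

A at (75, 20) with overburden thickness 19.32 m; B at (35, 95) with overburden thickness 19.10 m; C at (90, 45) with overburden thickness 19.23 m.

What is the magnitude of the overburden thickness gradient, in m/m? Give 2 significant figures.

0.0033 m/m

Differences from A: to B (Δx, Δy, Δh) = (-40, 75, -0.22); to C = (15, 25, -0.09).
Determinant of the coordinate differences = (-40)·25 − 15·75 = -2125.
∂d/∂x = [(-0.22)·25 − (-0.09)·75] / -2125 = -0.0005882
∂d/∂y = [(-40)·(-0.09) − 15·(-0.22)] / -2125 = -0.003247
|∇f| = √(-0.0005882² + -0.003247²) = 0.0033 m/m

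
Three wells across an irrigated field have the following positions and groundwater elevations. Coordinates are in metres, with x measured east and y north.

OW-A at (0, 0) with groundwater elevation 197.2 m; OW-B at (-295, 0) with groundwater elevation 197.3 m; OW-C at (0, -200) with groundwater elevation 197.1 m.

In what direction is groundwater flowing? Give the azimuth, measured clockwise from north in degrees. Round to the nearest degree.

146°

∂h/∂x = (197.3 − 197.2) / (-295 − 0) = -0.0003390
∂h/∂y = (197.1 − 197.2) / (-200 − 0) = +0.0005000
Flow direction (−∇h) has components (+0.0003390 E, -0.0005000 N).
Azimuth = atan2(E, N) = atan2(+0.0003390, -0.0005000) = 145.9° ≈ 146°.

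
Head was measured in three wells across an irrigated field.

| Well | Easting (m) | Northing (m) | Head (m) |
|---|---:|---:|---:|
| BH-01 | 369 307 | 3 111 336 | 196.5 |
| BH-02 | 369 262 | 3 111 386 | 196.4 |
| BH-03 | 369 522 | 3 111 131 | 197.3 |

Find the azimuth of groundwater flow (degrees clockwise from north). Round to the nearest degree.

Taking BH-01 as reference: BH-02−BH-01 = (-45, 50, -0.1); BH-03−BH-01 = (215, -205, +0.8).
Determinant of the coordinate differences = (-45)·(-205) − 215·50 = -1525.
∂h/∂x = [(-0.1)·(-205) − (+0.8)·50] / -1525 = +0.01279
∂h/∂y = [(-45)·(+0.8) − 215·(-0.1)] / -1525 = +0.009508
Flow direction (−∇h) has components (-0.01279 E, -0.009508 N).
Azimuth = atan2(E, N) = atan2(-0.01279, -0.009508) = 233.4° ≈ 233°.

233°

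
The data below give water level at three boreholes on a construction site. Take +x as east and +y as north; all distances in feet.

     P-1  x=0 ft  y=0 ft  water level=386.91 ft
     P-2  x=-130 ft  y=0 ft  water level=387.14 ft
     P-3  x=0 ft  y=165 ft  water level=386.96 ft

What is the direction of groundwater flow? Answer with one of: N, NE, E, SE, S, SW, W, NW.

E

∂h/∂x = (387.14 − 386.91) / (-130 − 0) = -0.001769
∂h/∂y = (386.96 − 386.91) / (165 − 0) = +0.0003030
Flow = −∇h = (+0.001769 east, -0.0003030 north), which points east.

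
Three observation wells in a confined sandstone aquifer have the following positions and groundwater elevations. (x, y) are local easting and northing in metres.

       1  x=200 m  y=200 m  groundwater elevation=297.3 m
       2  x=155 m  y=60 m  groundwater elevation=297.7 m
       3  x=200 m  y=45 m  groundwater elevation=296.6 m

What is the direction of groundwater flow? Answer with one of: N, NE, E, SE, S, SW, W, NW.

With h = a·x + b·y + c and 1 as origin, the differences give:
  (-45)·a + (-140)·b = +0.4
  0·a + (-155)·b = -0.7
Eliminate b (×(-155) and ×(-140), subtract): 6975·a = -160.00 → a = ∂h/∂x = -0.02294
Back-substitute: b = ∂h/∂y = +0.004516.
Flow = −∇h = (+0.02294 east, -0.004516 north), which points east.

E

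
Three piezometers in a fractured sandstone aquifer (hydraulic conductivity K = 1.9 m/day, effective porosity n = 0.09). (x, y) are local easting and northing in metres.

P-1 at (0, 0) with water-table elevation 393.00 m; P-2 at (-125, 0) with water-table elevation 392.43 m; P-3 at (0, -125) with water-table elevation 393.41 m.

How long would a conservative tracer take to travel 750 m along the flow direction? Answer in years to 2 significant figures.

∂h/∂x = (392.43 − 393.00) / (-125 − 0) = +0.004560
∂h/∂y = (393.41 − 393.00) / (-125 − 0) = -0.003280
|∇h| = √(0.004560² + -0.003280²) = 0.005617
Seepage velocity v = K·i/n = 1.9 × 0.005617 / 0.09 = 0.1186 m/day.
t = 750 / 0.1186 = 6324 days = 17.3 years.

17 years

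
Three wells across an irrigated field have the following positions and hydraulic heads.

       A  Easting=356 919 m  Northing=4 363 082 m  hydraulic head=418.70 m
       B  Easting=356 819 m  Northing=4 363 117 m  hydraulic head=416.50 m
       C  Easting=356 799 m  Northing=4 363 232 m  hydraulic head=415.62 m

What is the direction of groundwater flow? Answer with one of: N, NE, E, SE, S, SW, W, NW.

Taking A as reference: B−A = (-100, 35, -2.20); C−A = (-120, 150, -3.08).
Determinant of the coordinate differences = (-100)·150 − (-120)·35 = -10800.
∂h/∂x = [(-2.20)·150 − (-3.08)·35] / -10800 = +0.02057
∂h/∂y = [(-100)·(-3.08) − (-120)·(-2.20)] / -10800 = -0.004074
Flow = −∇h = (-0.02057 east, +0.004074 north), which points west.

W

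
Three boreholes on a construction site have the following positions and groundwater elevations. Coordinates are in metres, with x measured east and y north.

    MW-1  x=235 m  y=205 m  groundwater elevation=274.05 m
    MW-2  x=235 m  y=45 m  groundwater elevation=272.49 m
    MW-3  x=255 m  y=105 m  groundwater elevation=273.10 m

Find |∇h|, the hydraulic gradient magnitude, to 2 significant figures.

0.0098

Differences from MW-1: to MW-2 (Δx, Δy, Δh) = (0, -160, -1.56); to MW-3 = (20, -100, -0.95).
Determinant of the coordinate differences = 0·(-100) − 20·(-160) = 3200.
∂h/∂x = [(-1.56)·(-100) − (-0.95)·(-160)] / 3200 = +0.001250
∂h/∂y = [0·(-0.95) − 20·(-1.56)] / 3200 = +0.009750
|∇h| = √(0.001250² + 0.009750²) = 0.00983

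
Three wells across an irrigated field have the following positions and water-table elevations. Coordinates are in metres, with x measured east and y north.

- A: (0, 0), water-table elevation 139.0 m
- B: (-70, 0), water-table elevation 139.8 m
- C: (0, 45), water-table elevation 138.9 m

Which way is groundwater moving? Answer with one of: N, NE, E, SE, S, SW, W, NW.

E

∂h/∂x = (139.8 − 139.0) / (-70 − 0) = -0.01143
∂h/∂y = (138.9 − 139.0) / (45 − 0) = -0.002222
Flow = −∇h = (+0.01143 east, +0.002222 north), which points east.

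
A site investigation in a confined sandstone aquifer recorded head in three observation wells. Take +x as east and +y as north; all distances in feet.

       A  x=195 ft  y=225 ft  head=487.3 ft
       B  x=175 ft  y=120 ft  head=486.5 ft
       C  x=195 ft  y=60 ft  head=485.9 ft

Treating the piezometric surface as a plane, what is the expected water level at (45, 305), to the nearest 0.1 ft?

Three-point gradient (reference A): Δ to B = (-20, -105, -0.8), Δ to C = (0, -165, -1.4).
∂h/∂x = -0.004545, ∂h/∂y = +0.008485 (det = 3300).
h(45, 305) = 487.3 + (-0.004545)·(-150) + (+0.008485)·(80) = 487.3 +0.682 +0.679 = 488.661 ft.

488.7 ft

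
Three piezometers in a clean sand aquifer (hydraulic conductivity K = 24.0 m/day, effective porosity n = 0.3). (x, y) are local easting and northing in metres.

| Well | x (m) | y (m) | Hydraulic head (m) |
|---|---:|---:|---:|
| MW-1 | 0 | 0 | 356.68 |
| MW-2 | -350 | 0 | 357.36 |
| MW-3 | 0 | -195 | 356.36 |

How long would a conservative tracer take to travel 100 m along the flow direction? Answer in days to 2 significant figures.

∂h/∂x = (357.36 − 356.68) / (-350 − 0) = -0.001943
∂h/∂y = (356.36 − 356.68) / (-195 − 0) = +0.001641
|∇h| = √(-0.001943² + 0.001641²) = 0.002543
Seepage velocity v = K·i/n = 24.0 × 0.002543 / 0.3 = 0.2034 m/day.
t = 100 / 0.2034 = 491.6 days.

490 days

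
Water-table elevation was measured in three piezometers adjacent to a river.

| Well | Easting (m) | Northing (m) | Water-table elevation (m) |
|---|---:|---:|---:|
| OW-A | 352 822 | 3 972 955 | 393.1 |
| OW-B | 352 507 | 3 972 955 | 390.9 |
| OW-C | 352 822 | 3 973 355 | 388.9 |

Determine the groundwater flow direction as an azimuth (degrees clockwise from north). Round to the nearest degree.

∂h/∂x = (390.9 − 393.1) / (352507 − 352822) = +0.006984
∂h/∂y = (388.9 − 393.1) / (3973355 − 3972955) = -0.01050
Flow direction (−∇h) has components (-0.006984 E, +0.01050 N).
Azimuth = atan2(E, N) = atan2(-0.006984, +0.01050) = 326.4° ≈ 326°.

326°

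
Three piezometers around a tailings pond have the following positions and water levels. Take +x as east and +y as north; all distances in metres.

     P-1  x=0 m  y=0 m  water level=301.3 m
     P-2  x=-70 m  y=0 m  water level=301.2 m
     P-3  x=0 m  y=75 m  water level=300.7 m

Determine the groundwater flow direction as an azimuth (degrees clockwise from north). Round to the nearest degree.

∂h/∂x = (301.2 − 301.3) / (-70 − 0) = +0.001429
∂h/∂y = (300.7 − 301.3) / (75 − 0) = -0.008000
Flow direction (−∇h) has components (-0.001429 E, +0.008000 N).
Azimuth = atan2(E, N) = atan2(-0.001429, +0.008000) = 349.9° ≈ 350°.

350°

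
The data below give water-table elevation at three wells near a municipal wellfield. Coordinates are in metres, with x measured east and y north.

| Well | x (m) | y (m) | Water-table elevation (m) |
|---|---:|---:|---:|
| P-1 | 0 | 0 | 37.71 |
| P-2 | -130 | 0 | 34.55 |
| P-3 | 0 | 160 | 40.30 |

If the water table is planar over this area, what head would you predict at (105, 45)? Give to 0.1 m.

∂h/∂x = (34.55 − 37.71) / (-130 − 0) = +0.02431
∂h/∂y = (40.30 − 37.71) / (160 − 0) = +0.01619
h(105, 45) = 37.71 + (+0.02431)·(105) + (+0.01619)·(45) = 37.71 +2.552 +0.728 = 40.991 m.

41.0 m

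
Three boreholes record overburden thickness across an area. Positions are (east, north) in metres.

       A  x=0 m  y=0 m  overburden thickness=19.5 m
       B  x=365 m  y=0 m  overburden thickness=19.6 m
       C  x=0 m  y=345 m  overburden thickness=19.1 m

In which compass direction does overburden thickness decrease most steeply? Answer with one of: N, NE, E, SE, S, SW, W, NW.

N

∂d/∂x = (19.6 − 19.5) / (365 − 0) = +0.0002740
∂d/∂y = (19.1 − 19.5) / (345 − 0) = -0.001159
Steepest decrease is along −∇f = (-0.0002740 E, +0.001159 N) → north.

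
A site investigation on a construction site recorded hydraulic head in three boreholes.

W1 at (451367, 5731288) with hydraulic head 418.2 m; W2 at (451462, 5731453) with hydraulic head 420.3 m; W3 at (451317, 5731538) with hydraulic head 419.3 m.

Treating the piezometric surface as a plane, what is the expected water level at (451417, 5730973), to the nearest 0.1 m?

416.7 m

Taking W1 as reference: W2−W1 = (95, 165, +2.1); W3−W1 = (-50, 250, +1.1).
Determinant of the coordinate differences = 95·250 − (-50)·165 = 32000.
∂h/∂x = [(+2.1)·250 − (+1.1)·165] / 32000 = +0.01073
∂h/∂y = [95·(+1.1) − (-50)·(+2.1)] / 32000 = +0.006547
h(451417, 5730973) = 418.2 + (+0.01073)·(50) + (+0.006547)·(-315) = 418.2 +0.537 -2.062 = 416.674 m.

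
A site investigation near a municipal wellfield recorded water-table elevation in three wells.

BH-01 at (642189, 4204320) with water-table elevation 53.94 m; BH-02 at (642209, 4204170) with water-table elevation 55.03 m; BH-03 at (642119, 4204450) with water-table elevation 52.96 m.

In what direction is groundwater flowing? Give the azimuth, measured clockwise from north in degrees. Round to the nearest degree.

355°

Taking BH-01 as reference: BH-02−BH-01 = (20, -150, +1.09); BH-03−BH-01 = (-70, 130, -0.98).
Determinant of the coordinate differences = 20·130 − (-70)·(-150) = -7900.
∂h/∂x = [(+1.09)·130 − (-0.98)·(-150)] / -7900 = +0.0006709
∂h/∂y = [20·(-0.98) − (-70)·(+1.09)] / -7900 = -0.007177
Flow direction (−∇h) has components (-0.0006709 E, +0.007177 N).
Azimuth = atan2(E, N) = atan2(-0.0006709, +0.007177) = 354.7° ≈ 355°.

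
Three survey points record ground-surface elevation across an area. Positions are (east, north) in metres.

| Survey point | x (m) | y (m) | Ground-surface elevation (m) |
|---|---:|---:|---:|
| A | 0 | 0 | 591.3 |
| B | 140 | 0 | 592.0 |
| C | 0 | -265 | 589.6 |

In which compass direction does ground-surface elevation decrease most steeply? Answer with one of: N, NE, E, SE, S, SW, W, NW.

SW

∂z/∂x = (592.0 − 591.3) / (140 − 0) = +0.005000
∂z/∂y = (589.6 − 591.3) / (-265 − 0) = +0.006415
Steepest decrease is along −∇f = (-0.005000 E, -0.006415 N) → southwest.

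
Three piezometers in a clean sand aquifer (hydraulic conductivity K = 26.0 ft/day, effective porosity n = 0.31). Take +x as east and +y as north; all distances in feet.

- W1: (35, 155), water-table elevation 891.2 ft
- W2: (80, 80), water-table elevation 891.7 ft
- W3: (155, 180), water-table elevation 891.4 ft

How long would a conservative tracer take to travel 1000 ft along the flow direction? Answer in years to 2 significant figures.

5.7 years

Taking W1 as reference: W2−W1 = (45, -75, +0.5); W3−W1 = (120, 25, +0.2).
Determinant of the coordinate differences = 45·25 − 120·(-75) = 10125.
∂h/∂x = [(+0.5)·25 − (+0.2)·(-75)] / 10125 = +0.002716
∂h/∂y = [45·(+0.2) − 120·(+0.5)] / 10125 = -0.005037
|∇h| = √(0.002716² + -0.005037²) = 0.005723
Seepage velocity v = K·i/n = 26.0 × 0.005723 / 0.31 = 0.48 ft/day.
t = 1000 / 0.48 = 2083 days = 5.7 years.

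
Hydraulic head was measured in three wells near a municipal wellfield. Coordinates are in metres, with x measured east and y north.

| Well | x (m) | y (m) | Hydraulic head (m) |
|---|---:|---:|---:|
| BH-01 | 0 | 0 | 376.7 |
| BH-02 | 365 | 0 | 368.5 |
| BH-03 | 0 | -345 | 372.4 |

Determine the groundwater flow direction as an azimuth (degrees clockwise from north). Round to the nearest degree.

∂h/∂x = (368.5 − 376.7) / (365 − 0) = -0.02247
∂h/∂y = (372.4 − 376.7) / (-345 − 0) = +0.01246
Flow direction (−∇h) has components (+0.02247 E, -0.01246 N).
Azimuth = atan2(E, N) = atan2(+0.02247, -0.01246) = 119.0° ≈ 119°.

119°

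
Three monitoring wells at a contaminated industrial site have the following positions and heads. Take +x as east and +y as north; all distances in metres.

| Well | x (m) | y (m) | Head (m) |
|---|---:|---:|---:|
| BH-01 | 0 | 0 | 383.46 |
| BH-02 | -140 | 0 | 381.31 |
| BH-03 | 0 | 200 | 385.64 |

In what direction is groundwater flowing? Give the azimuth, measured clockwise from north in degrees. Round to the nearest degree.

∂h/∂x = (381.31 − 383.46) / (-140 − 0) = +0.01536
∂h/∂y = (385.64 − 383.46) / (200 − 0) = +0.01090
Flow direction (−∇h) has components (-0.01536 E, -0.01090 N).
Azimuth = atan2(E, N) = atan2(-0.01536, -0.01090) = 234.6° ≈ 235°.

235°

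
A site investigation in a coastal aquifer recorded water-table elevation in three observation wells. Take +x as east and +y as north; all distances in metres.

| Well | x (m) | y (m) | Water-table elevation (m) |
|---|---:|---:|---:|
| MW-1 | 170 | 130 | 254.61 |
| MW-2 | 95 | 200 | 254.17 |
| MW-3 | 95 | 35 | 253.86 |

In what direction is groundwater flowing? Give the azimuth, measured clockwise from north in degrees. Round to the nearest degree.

Taking MW-1 as reference: MW-2−MW-1 = (-75, 70, -0.44); MW-3−MW-1 = (-75, -95, -0.75).
Determinant of the coordinate differences = (-75)·(-95) − (-75)·70 = 12375.
∂h/∂x = [(-0.44)·(-95) − (-0.75)·70] / 12375 = +0.007620
∂h/∂y = [(-75)·(-0.75) − (-75)·(-0.44)] / 12375 = +0.001879
Flow direction (−∇h) has components (-0.007620 E, -0.001879 N).
Azimuth = atan2(E, N) = atan2(-0.007620, -0.001879) = 256.1° ≈ 256°.

256°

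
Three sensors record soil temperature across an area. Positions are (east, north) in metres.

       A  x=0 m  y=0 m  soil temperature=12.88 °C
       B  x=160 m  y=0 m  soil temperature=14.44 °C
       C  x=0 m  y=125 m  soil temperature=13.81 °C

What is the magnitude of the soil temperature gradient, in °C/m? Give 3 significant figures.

0.0123 °C/m

∂T/∂x = (14.44 − 12.88) / (160 − 0) = +0.009750
∂T/∂y = (13.81 − 12.88) / (125 − 0) = +0.007440
|∇f| = √(0.009750² + 0.007440²) = 0.01226 °C/m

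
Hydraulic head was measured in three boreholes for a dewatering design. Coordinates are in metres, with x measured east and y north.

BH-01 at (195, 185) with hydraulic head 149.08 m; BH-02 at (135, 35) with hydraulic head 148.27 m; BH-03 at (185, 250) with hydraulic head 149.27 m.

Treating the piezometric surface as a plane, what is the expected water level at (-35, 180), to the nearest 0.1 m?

Differences from BH-01: to BH-02 (Δx, Δy, Δh) = (-60, -150, -0.81); to BH-03 = (-10, 65, +0.19).
Determinant of the coordinate differences = (-60)·65 − (-10)·(-150) = -5400.
∂h/∂x = [(-0.81)·65 − (+0.19)·(-150)] / -5400 = +0.004472
∂h/∂y = [(-60)·(+0.19) − (-10)·(-0.81)] / -5400 = +0.003611
h(-35, 180) = 149.08 + (+0.004472)·(-230) + (+0.003611)·(-5) = 149.08 -1.029 -0.018 = 148.033 m.

148.0 m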